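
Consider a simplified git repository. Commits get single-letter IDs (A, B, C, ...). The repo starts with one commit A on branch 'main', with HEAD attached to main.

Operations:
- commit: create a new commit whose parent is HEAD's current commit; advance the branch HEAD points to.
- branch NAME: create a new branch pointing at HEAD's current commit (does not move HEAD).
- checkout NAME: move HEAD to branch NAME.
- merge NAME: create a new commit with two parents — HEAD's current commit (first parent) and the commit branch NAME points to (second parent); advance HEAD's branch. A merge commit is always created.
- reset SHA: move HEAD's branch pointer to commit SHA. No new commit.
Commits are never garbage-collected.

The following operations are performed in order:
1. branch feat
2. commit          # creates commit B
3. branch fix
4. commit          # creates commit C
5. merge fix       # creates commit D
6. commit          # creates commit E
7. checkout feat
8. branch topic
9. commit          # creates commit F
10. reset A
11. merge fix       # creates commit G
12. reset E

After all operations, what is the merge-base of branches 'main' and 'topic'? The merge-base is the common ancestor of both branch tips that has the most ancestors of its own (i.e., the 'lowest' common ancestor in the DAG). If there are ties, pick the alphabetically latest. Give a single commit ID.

Answer: A

Derivation:
After op 1 (branch): HEAD=main@A [feat=A main=A]
After op 2 (commit): HEAD=main@B [feat=A main=B]
After op 3 (branch): HEAD=main@B [feat=A fix=B main=B]
After op 4 (commit): HEAD=main@C [feat=A fix=B main=C]
After op 5 (merge): HEAD=main@D [feat=A fix=B main=D]
After op 6 (commit): HEAD=main@E [feat=A fix=B main=E]
After op 7 (checkout): HEAD=feat@A [feat=A fix=B main=E]
After op 8 (branch): HEAD=feat@A [feat=A fix=B main=E topic=A]
After op 9 (commit): HEAD=feat@F [feat=F fix=B main=E topic=A]
After op 10 (reset): HEAD=feat@A [feat=A fix=B main=E topic=A]
After op 11 (merge): HEAD=feat@G [feat=G fix=B main=E topic=A]
After op 12 (reset): HEAD=feat@E [feat=E fix=B main=E topic=A]
ancestors(main=E): ['A', 'B', 'C', 'D', 'E']
ancestors(topic=A): ['A']
common: ['A']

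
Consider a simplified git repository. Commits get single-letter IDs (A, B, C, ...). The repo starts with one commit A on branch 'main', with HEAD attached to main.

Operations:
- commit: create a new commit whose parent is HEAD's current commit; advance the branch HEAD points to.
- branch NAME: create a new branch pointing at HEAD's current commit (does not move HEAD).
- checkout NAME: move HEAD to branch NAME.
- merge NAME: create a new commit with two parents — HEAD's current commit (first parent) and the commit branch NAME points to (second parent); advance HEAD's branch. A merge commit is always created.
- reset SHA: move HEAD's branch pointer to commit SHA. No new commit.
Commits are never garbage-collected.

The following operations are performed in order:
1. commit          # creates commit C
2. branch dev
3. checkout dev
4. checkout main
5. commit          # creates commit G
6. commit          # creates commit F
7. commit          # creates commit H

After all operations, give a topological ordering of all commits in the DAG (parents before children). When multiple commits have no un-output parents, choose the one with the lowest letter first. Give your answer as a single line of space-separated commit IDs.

After op 1 (commit): HEAD=main@C [main=C]
After op 2 (branch): HEAD=main@C [dev=C main=C]
After op 3 (checkout): HEAD=dev@C [dev=C main=C]
After op 4 (checkout): HEAD=main@C [dev=C main=C]
After op 5 (commit): HEAD=main@G [dev=C main=G]
After op 6 (commit): HEAD=main@F [dev=C main=F]
After op 7 (commit): HEAD=main@H [dev=C main=H]
commit A: parents=[]
commit C: parents=['A']
commit F: parents=['G']
commit G: parents=['C']
commit H: parents=['F']

Answer: A C G F H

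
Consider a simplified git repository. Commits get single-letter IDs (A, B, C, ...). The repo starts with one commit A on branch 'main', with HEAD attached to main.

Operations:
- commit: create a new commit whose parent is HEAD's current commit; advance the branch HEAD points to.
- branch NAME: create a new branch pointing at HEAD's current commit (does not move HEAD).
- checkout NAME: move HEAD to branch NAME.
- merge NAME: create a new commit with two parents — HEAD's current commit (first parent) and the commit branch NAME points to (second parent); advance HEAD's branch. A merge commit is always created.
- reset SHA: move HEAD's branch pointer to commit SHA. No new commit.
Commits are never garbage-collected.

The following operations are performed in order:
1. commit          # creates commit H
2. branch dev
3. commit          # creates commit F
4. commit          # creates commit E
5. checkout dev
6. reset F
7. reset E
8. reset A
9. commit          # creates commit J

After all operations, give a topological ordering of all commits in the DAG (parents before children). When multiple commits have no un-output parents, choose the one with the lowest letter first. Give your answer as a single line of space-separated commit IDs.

Answer: A H F E J

Derivation:
After op 1 (commit): HEAD=main@H [main=H]
After op 2 (branch): HEAD=main@H [dev=H main=H]
After op 3 (commit): HEAD=main@F [dev=H main=F]
After op 4 (commit): HEAD=main@E [dev=H main=E]
After op 5 (checkout): HEAD=dev@H [dev=H main=E]
After op 6 (reset): HEAD=dev@F [dev=F main=E]
After op 7 (reset): HEAD=dev@E [dev=E main=E]
After op 8 (reset): HEAD=dev@A [dev=A main=E]
After op 9 (commit): HEAD=dev@J [dev=J main=E]
commit A: parents=[]
commit E: parents=['F']
commit F: parents=['H']
commit H: parents=['A']
commit J: parents=['A']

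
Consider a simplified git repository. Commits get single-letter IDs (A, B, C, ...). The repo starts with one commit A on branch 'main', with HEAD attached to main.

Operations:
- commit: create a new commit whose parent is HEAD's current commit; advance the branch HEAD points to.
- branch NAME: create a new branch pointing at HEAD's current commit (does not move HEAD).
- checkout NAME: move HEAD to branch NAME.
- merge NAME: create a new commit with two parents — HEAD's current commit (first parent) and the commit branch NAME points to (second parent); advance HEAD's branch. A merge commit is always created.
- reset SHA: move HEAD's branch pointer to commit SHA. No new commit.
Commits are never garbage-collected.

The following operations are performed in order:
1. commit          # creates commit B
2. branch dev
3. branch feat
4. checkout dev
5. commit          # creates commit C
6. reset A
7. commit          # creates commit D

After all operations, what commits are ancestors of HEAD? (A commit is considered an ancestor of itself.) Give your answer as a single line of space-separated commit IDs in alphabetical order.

After op 1 (commit): HEAD=main@B [main=B]
After op 2 (branch): HEAD=main@B [dev=B main=B]
After op 3 (branch): HEAD=main@B [dev=B feat=B main=B]
After op 4 (checkout): HEAD=dev@B [dev=B feat=B main=B]
After op 5 (commit): HEAD=dev@C [dev=C feat=B main=B]
After op 6 (reset): HEAD=dev@A [dev=A feat=B main=B]
After op 7 (commit): HEAD=dev@D [dev=D feat=B main=B]

Answer: A D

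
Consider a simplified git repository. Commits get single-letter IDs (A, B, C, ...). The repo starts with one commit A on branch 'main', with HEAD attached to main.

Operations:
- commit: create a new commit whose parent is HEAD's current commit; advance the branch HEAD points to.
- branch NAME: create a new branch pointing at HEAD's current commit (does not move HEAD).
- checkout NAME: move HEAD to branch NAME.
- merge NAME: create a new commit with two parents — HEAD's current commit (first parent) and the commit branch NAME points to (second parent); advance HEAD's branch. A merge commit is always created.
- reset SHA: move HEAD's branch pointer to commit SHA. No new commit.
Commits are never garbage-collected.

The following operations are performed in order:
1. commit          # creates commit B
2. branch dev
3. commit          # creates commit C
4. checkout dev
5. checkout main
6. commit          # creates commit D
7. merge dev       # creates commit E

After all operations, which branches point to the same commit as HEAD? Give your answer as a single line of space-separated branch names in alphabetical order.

Answer: main

Derivation:
After op 1 (commit): HEAD=main@B [main=B]
After op 2 (branch): HEAD=main@B [dev=B main=B]
After op 3 (commit): HEAD=main@C [dev=B main=C]
After op 4 (checkout): HEAD=dev@B [dev=B main=C]
After op 5 (checkout): HEAD=main@C [dev=B main=C]
After op 6 (commit): HEAD=main@D [dev=B main=D]
After op 7 (merge): HEAD=main@E [dev=B main=E]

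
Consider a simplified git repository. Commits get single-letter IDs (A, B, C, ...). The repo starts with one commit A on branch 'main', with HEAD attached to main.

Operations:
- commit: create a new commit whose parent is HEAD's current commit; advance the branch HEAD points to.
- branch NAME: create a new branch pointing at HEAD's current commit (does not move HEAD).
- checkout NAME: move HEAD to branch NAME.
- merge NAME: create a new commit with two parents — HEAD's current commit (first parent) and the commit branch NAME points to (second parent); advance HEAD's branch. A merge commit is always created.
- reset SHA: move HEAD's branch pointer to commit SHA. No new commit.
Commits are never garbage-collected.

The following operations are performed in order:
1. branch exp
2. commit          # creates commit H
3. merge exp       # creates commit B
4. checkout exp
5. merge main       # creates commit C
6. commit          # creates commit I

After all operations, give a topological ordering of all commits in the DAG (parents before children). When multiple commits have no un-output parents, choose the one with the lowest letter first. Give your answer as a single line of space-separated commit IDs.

Answer: A H B C I

Derivation:
After op 1 (branch): HEAD=main@A [exp=A main=A]
After op 2 (commit): HEAD=main@H [exp=A main=H]
After op 3 (merge): HEAD=main@B [exp=A main=B]
After op 4 (checkout): HEAD=exp@A [exp=A main=B]
After op 5 (merge): HEAD=exp@C [exp=C main=B]
After op 6 (commit): HEAD=exp@I [exp=I main=B]
commit A: parents=[]
commit B: parents=['H', 'A']
commit C: parents=['A', 'B']
commit H: parents=['A']
commit I: parents=['C']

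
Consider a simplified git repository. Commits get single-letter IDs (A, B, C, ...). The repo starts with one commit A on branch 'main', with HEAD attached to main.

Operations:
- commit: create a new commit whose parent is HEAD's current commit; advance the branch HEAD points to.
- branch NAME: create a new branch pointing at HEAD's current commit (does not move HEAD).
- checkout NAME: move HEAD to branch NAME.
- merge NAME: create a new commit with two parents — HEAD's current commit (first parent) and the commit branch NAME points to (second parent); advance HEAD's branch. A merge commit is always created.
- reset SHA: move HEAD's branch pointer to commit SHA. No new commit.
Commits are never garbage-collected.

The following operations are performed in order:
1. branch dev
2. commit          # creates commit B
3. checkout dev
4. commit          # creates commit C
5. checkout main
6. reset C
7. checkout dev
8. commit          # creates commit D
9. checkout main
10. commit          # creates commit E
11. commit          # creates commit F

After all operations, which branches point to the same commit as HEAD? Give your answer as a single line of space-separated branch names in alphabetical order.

After op 1 (branch): HEAD=main@A [dev=A main=A]
After op 2 (commit): HEAD=main@B [dev=A main=B]
After op 3 (checkout): HEAD=dev@A [dev=A main=B]
After op 4 (commit): HEAD=dev@C [dev=C main=B]
After op 5 (checkout): HEAD=main@B [dev=C main=B]
After op 6 (reset): HEAD=main@C [dev=C main=C]
After op 7 (checkout): HEAD=dev@C [dev=C main=C]
After op 8 (commit): HEAD=dev@D [dev=D main=C]
After op 9 (checkout): HEAD=main@C [dev=D main=C]
After op 10 (commit): HEAD=main@E [dev=D main=E]
After op 11 (commit): HEAD=main@F [dev=D main=F]

Answer: main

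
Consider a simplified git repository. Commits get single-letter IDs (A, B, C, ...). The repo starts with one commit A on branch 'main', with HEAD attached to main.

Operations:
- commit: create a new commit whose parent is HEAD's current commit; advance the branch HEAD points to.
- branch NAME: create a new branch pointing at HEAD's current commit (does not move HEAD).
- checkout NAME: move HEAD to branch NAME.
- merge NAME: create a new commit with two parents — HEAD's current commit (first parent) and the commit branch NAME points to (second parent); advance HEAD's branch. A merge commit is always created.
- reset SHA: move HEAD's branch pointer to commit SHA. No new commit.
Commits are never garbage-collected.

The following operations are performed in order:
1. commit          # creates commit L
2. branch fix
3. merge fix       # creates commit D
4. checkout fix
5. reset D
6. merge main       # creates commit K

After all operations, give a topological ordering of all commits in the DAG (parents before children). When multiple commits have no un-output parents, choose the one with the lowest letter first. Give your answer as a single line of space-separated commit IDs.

After op 1 (commit): HEAD=main@L [main=L]
After op 2 (branch): HEAD=main@L [fix=L main=L]
After op 3 (merge): HEAD=main@D [fix=L main=D]
After op 4 (checkout): HEAD=fix@L [fix=L main=D]
After op 5 (reset): HEAD=fix@D [fix=D main=D]
After op 6 (merge): HEAD=fix@K [fix=K main=D]
commit A: parents=[]
commit D: parents=['L', 'L']
commit K: parents=['D', 'D']
commit L: parents=['A']

Answer: A L D K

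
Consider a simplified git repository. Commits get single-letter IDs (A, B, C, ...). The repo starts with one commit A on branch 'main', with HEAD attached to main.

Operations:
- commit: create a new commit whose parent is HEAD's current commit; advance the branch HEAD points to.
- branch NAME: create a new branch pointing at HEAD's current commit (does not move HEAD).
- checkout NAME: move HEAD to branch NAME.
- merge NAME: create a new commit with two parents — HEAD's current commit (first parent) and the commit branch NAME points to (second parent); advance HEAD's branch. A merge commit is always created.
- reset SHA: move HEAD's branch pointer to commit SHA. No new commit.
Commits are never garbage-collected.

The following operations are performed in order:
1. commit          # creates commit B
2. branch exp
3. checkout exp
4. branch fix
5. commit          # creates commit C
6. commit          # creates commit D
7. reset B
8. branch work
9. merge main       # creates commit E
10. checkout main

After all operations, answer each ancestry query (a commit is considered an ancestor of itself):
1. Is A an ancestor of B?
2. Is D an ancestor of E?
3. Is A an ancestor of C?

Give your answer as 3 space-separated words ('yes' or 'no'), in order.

After op 1 (commit): HEAD=main@B [main=B]
After op 2 (branch): HEAD=main@B [exp=B main=B]
After op 3 (checkout): HEAD=exp@B [exp=B main=B]
After op 4 (branch): HEAD=exp@B [exp=B fix=B main=B]
After op 5 (commit): HEAD=exp@C [exp=C fix=B main=B]
After op 6 (commit): HEAD=exp@D [exp=D fix=B main=B]
After op 7 (reset): HEAD=exp@B [exp=B fix=B main=B]
After op 8 (branch): HEAD=exp@B [exp=B fix=B main=B work=B]
After op 9 (merge): HEAD=exp@E [exp=E fix=B main=B work=B]
After op 10 (checkout): HEAD=main@B [exp=E fix=B main=B work=B]
ancestors(B) = {A,B}; A in? yes
ancestors(E) = {A,B,E}; D in? no
ancestors(C) = {A,B,C}; A in? yes

Answer: yes no yes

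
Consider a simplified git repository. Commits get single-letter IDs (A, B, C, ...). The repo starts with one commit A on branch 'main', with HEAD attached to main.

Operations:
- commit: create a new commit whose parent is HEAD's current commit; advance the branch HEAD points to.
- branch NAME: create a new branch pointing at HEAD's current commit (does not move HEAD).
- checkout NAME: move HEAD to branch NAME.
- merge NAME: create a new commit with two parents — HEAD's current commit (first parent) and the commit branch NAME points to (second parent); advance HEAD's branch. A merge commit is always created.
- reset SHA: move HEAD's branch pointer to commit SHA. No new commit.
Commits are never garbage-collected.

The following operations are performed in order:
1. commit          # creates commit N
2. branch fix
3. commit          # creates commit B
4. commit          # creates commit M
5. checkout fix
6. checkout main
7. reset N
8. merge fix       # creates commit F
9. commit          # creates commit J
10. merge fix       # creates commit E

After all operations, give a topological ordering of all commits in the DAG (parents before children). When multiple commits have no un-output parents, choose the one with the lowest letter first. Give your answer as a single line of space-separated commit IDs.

After op 1 (commit): HEAD=main@N [main=N]
After op 2 (branch): HEAD=main@N [fix=N main=N]
After op 3 (commit): HEAD=main@B [fix=N main=B]
After op 4 (commit): HEAD=main@M [fix=N main=M]
After op 5 (checkout): HEAD=fix@N [fix=N main=M]
After op 6 (checkout): HEAD=main@M [fix=N main=M]
After op 7 (reset): HEAD=main@N [fix=N main=N]
After op 8 (merge): HEAD=main@F [fix=N main=F]
After op 9 (commit): HEAD=main@J [fix=N main=J]
After op 10 (merge): HEAD=main@E [fix=N main=E]
commit A: parents=[]
commit B: parents=['N']
commit E: parents=['J', 'N']
commit F: parents=['N', 'N']
commit J: parents=['F']
commit M: parents=['B']
commit N: parents=['A']

Answer: A N B F J E M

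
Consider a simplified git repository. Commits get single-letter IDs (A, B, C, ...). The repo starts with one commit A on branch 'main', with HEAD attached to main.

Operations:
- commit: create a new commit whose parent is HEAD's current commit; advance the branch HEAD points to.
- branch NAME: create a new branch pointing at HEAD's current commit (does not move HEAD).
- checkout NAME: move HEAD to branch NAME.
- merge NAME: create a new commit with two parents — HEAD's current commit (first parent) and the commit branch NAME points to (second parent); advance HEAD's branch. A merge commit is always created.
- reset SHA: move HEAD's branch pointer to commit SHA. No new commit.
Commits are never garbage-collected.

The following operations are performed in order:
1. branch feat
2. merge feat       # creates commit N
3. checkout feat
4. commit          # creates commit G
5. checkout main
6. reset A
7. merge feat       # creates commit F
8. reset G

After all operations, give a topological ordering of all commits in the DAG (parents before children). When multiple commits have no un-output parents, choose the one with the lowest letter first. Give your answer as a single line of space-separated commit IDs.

Answer: A G F N

Derivation:
After op 1 (branch): HEAD=main@A [feat=A main=A]
After op 2 (merge): HEAD=main@N [feat=A main=N]
After op 3 (checkout): HEAD=feat@A [feat=A main=N]
After op 4 (commit): HEAD=feat@G [feat=G main=N]
After op 5 (checkout): HEAD=main@N [feat=G main=N]
After op 6 (reset): HEAD=main@A [feat=G main=A]
After op 7 (merge): HEAD=main@F [feat=G main=F]
After op 8 (reset): HEAD=main@G [feat=G main=G]
commit A: parents=[]
commit F: parents=['A', 'G']
commit G: parents=['A']
commit N: parents=['A', 'A']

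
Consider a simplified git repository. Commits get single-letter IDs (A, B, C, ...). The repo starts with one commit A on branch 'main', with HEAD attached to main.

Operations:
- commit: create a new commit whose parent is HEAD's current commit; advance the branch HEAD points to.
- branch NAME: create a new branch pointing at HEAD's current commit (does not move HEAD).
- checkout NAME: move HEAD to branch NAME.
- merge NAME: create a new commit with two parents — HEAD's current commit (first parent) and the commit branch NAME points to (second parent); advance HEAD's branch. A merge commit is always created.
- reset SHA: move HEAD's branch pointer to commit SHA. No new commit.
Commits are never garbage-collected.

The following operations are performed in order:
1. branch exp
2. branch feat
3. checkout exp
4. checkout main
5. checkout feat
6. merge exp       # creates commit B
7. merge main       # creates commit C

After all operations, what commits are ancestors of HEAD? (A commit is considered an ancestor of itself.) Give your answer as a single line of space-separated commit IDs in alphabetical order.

After op 1 (branch): HEAD=main@A [exp=A main=A]
After op 2 (branch): HEAD=main@A [exp=A feat=A main=A]
After op 3 (checkout): HEAD=exp@A [exp=A feat=A main=A]
After op 4 (checkout): HEAD=main@A [exp=A feat=A main=A]
After op 5 (checkout): HEAD=feat@A [exp=A feat=A main=A]
After op 6 (merge): HEAD=feat@B [exp=A feat=B main=A]
After op 7 (merge): HEAD=feat@C [exp=A feat=C main=A]

Answer: A B C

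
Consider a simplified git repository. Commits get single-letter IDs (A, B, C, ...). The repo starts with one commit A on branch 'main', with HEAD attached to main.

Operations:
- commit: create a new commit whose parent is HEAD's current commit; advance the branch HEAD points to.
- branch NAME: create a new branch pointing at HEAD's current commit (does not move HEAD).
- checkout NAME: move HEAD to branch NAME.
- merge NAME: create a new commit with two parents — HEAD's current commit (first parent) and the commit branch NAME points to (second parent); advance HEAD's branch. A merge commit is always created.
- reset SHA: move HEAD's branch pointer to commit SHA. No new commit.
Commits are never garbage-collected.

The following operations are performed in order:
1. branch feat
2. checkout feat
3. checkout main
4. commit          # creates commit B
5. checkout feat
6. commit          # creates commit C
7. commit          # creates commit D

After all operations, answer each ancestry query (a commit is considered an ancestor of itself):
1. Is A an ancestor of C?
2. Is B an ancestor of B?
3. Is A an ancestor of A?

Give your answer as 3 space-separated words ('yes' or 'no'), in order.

After op 1 (branch): HEAD=main@A [feat=A main=A]
After op 2 (checkout): HEAD=feat@A [feat=A main=A]
After op 3 (checkout): HEAD=main@A [feat=A main=A]
After op 4 (commit): HEAD=main@B [feat=A main=B]
After op 5 (checkout): HEAD=feat@A [feat=A main=B]
After op 6 (commit): HEAD=feat@C [feat=C main=B]
After op 7 (commit): HEAD=feat@D [feat=D main=B]
ancestors(C) = {A,C}; A in? yes
ancestors(B) = {A,B}; B in? yes
ancestors(A) = {A}; A in? yes

Answer: yes yes yes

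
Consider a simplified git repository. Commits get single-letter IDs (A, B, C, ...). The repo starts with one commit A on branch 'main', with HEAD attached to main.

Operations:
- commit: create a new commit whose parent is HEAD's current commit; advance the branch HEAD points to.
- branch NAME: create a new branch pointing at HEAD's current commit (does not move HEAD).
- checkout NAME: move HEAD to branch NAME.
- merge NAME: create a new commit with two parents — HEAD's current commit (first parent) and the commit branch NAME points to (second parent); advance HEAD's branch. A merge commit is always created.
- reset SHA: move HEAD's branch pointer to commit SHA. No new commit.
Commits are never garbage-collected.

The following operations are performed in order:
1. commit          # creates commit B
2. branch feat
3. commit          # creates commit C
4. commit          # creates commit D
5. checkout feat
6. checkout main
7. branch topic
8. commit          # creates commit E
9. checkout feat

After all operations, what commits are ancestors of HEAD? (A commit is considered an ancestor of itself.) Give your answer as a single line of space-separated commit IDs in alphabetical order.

Answer: A B

Derivation:
After op 1 (commit): HEAD=main@B [main=B]
After op 2 (branch): HEAD=main@B [feat=B main=B]
After op 3 (commit): HEAD=main@C [feat=B main=C]
After op 4 (commit): HEAD=main@D [feat=B main=D]
After op 5 (checkout): HEAD=feat@B [feat=B main=D]
After op 6 (checkout): HEAD=main@D [feat=B main=D]
After op 7 (branch): HEAD=main@D [feat=B main=D topic=D]
After op 8 (commit): HEAD=main@E [feat=B main=E topic=D]
After op 9 (checkout): HEAD=feat@B [feat=B main=E topic=D]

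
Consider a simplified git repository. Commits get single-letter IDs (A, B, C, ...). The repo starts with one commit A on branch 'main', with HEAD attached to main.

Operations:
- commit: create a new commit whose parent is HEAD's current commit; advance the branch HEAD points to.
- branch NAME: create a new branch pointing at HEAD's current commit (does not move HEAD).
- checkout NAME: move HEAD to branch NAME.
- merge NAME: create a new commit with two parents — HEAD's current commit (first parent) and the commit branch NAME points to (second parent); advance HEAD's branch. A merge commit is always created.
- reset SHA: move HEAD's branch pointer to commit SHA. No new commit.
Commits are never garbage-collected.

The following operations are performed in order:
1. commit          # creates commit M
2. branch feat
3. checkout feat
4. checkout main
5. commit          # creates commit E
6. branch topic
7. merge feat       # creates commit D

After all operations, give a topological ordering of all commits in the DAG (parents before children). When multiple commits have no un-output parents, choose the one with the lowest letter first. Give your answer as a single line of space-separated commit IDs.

After op 1 (commit): HEAD=main@M [main=M]
After op 2 (branch): HEAD=main@M [feat=M main=M]
After op 3 (checkout): HEAD=feat@M [feat=M main=M]
After op 4 (checkout): HEAD=main@M [feat=M main=M]
After op 5 (commit): HEAD=main@E [feat=M main=E]
After op 6 (branch): HEAD=main@E [feat=M main=E topic=E]
After op 7 (merge): HEAD=main@D [feat=M main=D topic=E]
commit A: parents=[]
commit D: parents=['E', 'M']
commit E: parents=['M']
commit M: parents=['A']

Answer: A M E D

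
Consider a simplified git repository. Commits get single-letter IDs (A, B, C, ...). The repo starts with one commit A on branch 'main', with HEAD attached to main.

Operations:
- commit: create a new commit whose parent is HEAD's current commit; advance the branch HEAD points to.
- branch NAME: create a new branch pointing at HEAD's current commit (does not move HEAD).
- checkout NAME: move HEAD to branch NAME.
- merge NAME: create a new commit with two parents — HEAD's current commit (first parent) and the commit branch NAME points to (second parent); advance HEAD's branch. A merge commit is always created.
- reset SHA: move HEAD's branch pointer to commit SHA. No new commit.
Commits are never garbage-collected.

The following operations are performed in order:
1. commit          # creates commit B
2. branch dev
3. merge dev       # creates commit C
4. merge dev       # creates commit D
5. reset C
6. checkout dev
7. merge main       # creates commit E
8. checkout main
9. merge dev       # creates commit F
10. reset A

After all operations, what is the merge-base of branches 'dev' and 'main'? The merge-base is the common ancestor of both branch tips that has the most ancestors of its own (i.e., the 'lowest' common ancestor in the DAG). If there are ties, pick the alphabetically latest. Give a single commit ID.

After op 1 (commit): HEAD=main@B [main=B]
After op 2 (branch): HEAD=main@B [dev=B main=B]
After op 3 (merge): HEAD=main@C [dev=B main=C]
After op 4 (merge): HEAD=main@D [dev=B main=D]
After op 5 (reset): HEAD=main@C [dev=B main=C]
After op 6 (checkout): HEAD=dev@B [dev=B main=C]
After op 7 (merge): HEAD=dev@E [dev=E main=C]
After op 8 (checkout): HEAD=main@C [dev=E main=C]
After op 9 (merge): HEAD=main@F [dev=E main=F]
After op 10 (reset): HEAD=main@A [dev=E main=A]
ancestors(dev=E): ['A', 'B', 'C', 'E']
ancestors(main=A): ['A']
common: ['A']

Answer: A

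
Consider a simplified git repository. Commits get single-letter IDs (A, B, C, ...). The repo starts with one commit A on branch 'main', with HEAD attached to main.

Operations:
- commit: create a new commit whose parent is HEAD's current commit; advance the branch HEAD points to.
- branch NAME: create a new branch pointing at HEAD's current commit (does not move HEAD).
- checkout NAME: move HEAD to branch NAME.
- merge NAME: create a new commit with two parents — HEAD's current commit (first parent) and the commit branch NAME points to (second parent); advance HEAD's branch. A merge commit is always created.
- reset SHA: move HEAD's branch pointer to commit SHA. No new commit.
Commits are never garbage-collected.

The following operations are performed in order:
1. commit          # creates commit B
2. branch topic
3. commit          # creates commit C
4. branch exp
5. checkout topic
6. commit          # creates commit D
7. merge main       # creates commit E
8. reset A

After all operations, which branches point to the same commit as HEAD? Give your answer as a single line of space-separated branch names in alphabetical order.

Answer: topic

Derivation:
After op 1 (commit): HEAD=main@B [main=B]
After op 2 (branch): HEAD=main@B [main=B topic=B]
After op 3 (commit): HEAD=main@C [main=C topic=B]
After op 4 (branch): HEAD=main@C [exp=C main=C topic=B]
After op 5 (checkout): HEAD=topic@B [exp=C main=C topic=B]
After op 6 (commit): HEAD=topic@D [exp=C main=C topic=D]
After op 7 (merge): HEAD=topic@E [exp=C main=C topic=E]
After op 8 (reset): HEAD=topic@A [exp=C main=C topic=A]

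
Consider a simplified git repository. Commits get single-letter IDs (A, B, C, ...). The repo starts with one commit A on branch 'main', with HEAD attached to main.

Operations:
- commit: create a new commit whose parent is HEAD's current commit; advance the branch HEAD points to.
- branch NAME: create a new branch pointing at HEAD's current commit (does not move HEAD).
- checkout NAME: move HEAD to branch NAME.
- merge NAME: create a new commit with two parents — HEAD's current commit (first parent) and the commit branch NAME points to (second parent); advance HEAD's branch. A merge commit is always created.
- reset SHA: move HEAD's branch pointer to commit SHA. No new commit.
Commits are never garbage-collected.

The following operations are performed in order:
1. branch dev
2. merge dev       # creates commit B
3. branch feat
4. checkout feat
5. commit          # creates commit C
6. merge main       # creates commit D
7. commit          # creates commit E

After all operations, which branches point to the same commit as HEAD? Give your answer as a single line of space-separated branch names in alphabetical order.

Answer: feat

Derivation:
After op 1 (branch): HEAD=main@A [dev=A main=A]
After op 2 (merge): HEAD=main@B [dev=A main=B]
After op 3 (branch): HEAD=main@B [dev=A feat=B main=B]
After op 4 (checkout): HEAD=feat@B [dev=A feat=B main=B]
After op 5 (commit): HEAD=feat@C [dev=A feat=C main=B]
After op 6 (merge): HEAD=feat@D [dev=A feat=D main=B]
After op 7 (commit): HEAD=feat@E [dev=A feat=E main=B]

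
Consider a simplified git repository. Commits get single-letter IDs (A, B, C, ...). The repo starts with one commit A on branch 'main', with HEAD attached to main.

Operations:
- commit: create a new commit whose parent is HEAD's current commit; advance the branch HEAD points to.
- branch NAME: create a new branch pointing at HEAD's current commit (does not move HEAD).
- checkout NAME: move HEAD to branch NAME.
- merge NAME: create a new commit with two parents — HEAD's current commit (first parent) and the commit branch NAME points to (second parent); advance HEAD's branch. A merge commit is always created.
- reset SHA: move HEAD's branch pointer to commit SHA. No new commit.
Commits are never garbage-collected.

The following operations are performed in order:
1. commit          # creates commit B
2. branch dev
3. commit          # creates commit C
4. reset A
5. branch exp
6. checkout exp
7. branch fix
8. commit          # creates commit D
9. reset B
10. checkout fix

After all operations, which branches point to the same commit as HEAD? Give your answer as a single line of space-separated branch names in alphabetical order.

Answer: fix main

Derivation:
After op 1 (commit): HEAD=main@B [main=B]
After op 2 (branch): HEAD=main@B [dev=B main=B]
After op 3 (commit): HEAD=main@C [dev=B main=C]
After op 4 (reset): HEAD=main@A [dev=B main=A]
After op 5 (branch): HEAD=main@A [dev=B exp=A main=A]
After op 6 (checkout): HEAD=exp@A [dev=B exp=A main=A]
After op 7 (branch): HEAD=exp@A [dev=B exp=A fix=A main=A]
After op 8 (commit): HEAD=exp@D [dev=B exp=D fix=A main=A]
After op 9 (reset): HEAD=exp@B [dev=B exp=B fix=A main=A]
After op 10 (checkout): HEAD=fix@A [dev=B exp=B fix=A main=A]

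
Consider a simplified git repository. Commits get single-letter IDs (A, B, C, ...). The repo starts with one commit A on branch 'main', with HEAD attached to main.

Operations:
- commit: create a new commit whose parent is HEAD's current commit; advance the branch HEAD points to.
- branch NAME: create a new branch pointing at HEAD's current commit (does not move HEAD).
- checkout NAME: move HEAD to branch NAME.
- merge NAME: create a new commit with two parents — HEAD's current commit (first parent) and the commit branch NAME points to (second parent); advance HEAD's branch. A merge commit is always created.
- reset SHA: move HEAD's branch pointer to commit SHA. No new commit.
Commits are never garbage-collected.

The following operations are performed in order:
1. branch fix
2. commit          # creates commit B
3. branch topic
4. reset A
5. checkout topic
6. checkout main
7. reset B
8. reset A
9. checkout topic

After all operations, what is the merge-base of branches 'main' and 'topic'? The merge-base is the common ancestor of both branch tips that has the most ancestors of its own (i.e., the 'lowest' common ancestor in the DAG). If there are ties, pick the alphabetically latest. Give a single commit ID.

Answer: A

Derivation:
After op 1 (branch): HEAD=main@A [fix=A main=A]
After op 2 (commit): HEAD=main@B [fix=A main=B]
After op 3 (branch): HEAD=main@B [fix=A main=B topic=B]
After op 4 (reset): HEAD=main@A [fix=A main=A topic=B]
After op 5 (checkout): HEAD=topic@B [fix=A main=A topic=B]
After op 6 (checkout): HEAD=main@A [fix=A main=A topic=B]
After op 7 (reset): HEAD=main@B [fix=A main=B topic=B]
After op 8 (reset): HEAD=main@A [fix=A main=A topic=B]
After op 9 (checkout): HEAD=topic@B [fix=A main=A topic=B]
ancestors(main=A): ['A']
ancestors(topic=B): ['A', 'B']
common: ['A']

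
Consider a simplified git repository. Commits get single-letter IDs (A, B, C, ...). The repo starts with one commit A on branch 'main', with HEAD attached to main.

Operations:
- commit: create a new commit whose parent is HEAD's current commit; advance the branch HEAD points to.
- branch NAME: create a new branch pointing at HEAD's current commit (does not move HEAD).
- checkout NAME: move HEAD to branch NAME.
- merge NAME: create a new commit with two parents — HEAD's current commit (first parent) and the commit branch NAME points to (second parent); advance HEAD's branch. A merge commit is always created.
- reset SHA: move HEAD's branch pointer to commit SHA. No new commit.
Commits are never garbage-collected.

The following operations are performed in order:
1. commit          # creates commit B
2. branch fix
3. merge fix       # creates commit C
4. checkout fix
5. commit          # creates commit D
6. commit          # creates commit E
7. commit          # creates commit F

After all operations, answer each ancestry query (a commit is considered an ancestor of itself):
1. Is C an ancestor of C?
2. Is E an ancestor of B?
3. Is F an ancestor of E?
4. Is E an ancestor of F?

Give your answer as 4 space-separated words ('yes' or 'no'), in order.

Answer: yes no no yes

Derivation:
After op 1 (commit): HEAD=main@B [main=B]
After op 2 (branch): HEAD=main@B [fix=B main=B]
After op 3 (merge): HEAD=main@C [fix=B main=C]
After op 4 (checkout): HEAD=fix@B [fix=B main=C]
After op 5 (commit): HEAD=fix@D [fix=D main=C]
After op 6 (commit): HEAD=fix@E [fix=E main=C]
After op 7 (commit): HEAD=fix@F [fix=F main=C]
ancestors(C) = {A,B,C}; C in? yes
ancestors(B) = {A,B}; E in? no
ancestors(E) = {A,B,D,E}; F in? no
ancestors(F) = {A,B,D,E,F}; E in? yes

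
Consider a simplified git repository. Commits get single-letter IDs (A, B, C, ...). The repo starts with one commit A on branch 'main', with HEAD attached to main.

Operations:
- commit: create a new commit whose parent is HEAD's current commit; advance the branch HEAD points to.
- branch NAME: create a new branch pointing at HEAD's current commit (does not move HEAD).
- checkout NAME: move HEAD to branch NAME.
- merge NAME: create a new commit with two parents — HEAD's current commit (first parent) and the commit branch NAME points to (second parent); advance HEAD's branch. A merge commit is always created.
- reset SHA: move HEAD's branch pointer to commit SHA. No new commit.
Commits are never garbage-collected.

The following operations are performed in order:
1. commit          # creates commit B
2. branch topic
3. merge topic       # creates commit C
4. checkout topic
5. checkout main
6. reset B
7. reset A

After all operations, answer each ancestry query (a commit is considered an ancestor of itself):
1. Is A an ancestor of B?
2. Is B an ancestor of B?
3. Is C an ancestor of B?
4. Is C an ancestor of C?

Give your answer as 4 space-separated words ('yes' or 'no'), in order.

Answer: yes yes no yes

Derivation:
After op 1 (commit): HEAD=main@B [main=B]
After op 2 (branch): HEAD=main@B [main=B topic=B]
After op 3 (merge): HEAD=main@C [main=C topic=B]
After op 4 (checkout): HEAD=topic@B [main=C topic=B]
After op 5 (checkout): HEAD=main@C [main=C topic=B]
After op 6 (reset): HEAD=main@B [main=B topic=B]
After op 7 (reset): HEAD=main@A [main=A topic=B]
ancestors(B) = {A,B}; A in? yes
ancestors(B) = {A,B}; B in? yes
ancestors(B) = {A,B}; C in? no
ancestors(C) = {A,B,C}; C in? yes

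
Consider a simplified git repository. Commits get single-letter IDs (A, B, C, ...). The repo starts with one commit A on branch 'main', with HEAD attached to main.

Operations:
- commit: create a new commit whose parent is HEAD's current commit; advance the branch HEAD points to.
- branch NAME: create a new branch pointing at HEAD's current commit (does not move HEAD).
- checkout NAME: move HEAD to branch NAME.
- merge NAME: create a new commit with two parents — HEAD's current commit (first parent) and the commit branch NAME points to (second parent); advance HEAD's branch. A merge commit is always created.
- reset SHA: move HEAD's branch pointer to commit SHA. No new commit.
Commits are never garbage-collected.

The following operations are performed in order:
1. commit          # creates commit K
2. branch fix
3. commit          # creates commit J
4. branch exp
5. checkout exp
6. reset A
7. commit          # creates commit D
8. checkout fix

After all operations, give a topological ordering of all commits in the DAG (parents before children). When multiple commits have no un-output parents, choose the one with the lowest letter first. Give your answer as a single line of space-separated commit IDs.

Answer: A D K J

Derivation:
After op 1 (commit): HEAD=main@K [main=K]
After op 2 (branch): HEAD=main@K [fix=K main=K]
After op 3 (commit): HEAD=main@J [fix=K main=J]
After op 4 (branch): HEAD=main@J [exp=J fix=K main=J]
After op 5 (checkout): HEAD=exp@J [exp=J fix=K main=J]
After op 6 (reset): HEAD=exp@A [exp=A fix=K main=J]
After op 7 (commit): HEAD=exp@D [exp=D fix=K main=J]
After op 8 (checkout): HEAD=fix@K [exp=D fix=K main=J]
commit A: parents=[]
commit D: parents=['A']
commit J: parents=['K']
commit K: parents=['A']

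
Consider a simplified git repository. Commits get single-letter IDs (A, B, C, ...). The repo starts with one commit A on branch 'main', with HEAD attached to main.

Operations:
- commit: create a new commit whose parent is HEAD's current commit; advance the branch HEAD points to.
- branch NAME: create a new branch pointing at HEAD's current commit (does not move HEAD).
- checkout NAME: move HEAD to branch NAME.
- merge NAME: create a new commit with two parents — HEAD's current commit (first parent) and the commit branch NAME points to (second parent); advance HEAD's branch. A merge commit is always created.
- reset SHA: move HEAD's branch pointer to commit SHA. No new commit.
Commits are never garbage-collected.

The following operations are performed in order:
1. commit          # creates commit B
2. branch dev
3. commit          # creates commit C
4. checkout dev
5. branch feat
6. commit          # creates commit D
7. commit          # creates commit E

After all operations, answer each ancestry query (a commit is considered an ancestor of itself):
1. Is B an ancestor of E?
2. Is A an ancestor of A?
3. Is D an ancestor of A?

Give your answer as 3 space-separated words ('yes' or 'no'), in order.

After op 1 (commit): HEAD=main@B [main=B]
After op 2 (branch): HEAD=main@B [dev=B main=B]
After op 3 (commit): HEAD=main@C [dev=B main=C]
After op 4 (checkout): HEAD=dev@B [dev=B main=C]
After op 5 (branch): HEAD=dev@B [dev=B feat=B main=C]
After op 6 (commit): HEAD=dev@D [dev=D feat=B main=C]
After op 7 (commit): HEAD=dev@E [dev=E feat=B main=C]
ancestors(E) = {A,B,D,E}; B in? yes
ancestors(A) = {A}; A in? yes
ancestors(A) = {A}; D in? no

Answer: yes yes no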